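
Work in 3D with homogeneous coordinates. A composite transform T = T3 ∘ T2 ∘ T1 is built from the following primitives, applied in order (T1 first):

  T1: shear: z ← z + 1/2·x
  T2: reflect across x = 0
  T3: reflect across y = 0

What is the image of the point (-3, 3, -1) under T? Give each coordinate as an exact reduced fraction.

T1 shear: z ← z + 1/2·x: (-3, 3, -1) → (-3, 3, -5/2)
T2 reflect across x = 0: (-3, 3, -5/2) → (3, 3, -5/2)
T3 reflect across y = 0: (3, 3, -5/2) → (3, -3, -5/2)

T(p) = (3, -3, -5/2)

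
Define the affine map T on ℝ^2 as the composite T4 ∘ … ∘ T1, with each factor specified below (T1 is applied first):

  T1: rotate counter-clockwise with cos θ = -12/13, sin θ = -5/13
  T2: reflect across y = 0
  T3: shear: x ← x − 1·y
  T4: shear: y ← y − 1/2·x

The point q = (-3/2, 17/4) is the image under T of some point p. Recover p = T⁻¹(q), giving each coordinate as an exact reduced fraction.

p = (-1/2, 4)

T1 = [-12/13 5/13 0; -5/13 -12/13 0; 0 0 1]
T2·T1 = [-12/13 5/13 0; 5/13 12/13 0; 0 0 1]
T3·…·T1 = [-17/13 -7/13 0; 5/13 12/13 0; 0 0 1]
T4·…·T1 = [-17/13 -7/13 0; 27/26 31/26 0; 0 0 1]
det M = -1; M⁻¹ = [-31/26 -7/13 0; 27/26 17/13 0; 0 0 1]
M⁻¹ · (-3/2, 17/4)ᵀ = (-1/2, 4)ᵀ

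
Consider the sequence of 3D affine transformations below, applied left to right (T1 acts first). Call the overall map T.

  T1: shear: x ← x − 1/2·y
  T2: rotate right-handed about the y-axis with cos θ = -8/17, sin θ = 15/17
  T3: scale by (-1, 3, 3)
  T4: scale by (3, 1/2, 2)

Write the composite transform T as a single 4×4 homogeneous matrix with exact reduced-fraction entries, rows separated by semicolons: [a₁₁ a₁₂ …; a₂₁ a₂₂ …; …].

T1 = [1 -1/2 0 0; 0 1 0 0; 0 0 1 0; 0 0 0 1]
T2·T1 = [-8/17 4/17 15/17 0; 0 1 0 0; -15/17 15/34 -8/17 0; 0 0 0 1]
T3·…·T1 = [8/17 -4/17 -15/17 0; 0 3 0 0; -45/17 45/34 -24/17 0; 0 0 0 1]
T4·…·T1 = [24/17 -12/17 -45/17 0; 0 3/2 0 0; -90/17 45/17 -48/17 0; 0 0 0 1]

T = [24/17 -12/17 -45/17 0; 0 3/2 0 0; -90/17 45/17 -48/17 0; 0 0 0 1]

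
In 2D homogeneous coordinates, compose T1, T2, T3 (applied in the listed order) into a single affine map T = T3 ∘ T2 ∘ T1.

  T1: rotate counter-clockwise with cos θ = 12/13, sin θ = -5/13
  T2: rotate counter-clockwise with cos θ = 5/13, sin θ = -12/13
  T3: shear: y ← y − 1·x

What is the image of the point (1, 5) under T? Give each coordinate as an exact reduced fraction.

T(p) = (5, -6)

T1 rotate counter-clockwise with cos θ = 12/13, sin θ = -5/13: (1, 5) → (37/13, 55/13)
T2 rotate counter-clockwise with cos θ = 5/13, sin θ = -12/13: (37/13, 55/13) → (5, -1)
T3 shear: y ← y − 1·x: (5, -1) → (5, -6)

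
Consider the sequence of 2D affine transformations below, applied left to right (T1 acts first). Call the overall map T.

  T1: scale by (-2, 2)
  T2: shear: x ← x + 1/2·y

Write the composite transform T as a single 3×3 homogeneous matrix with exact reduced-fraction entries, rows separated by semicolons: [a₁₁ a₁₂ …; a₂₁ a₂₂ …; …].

T1 = [-2 0 0; 0 2 0; 0 0 1]
T2·T1 = [-2 1 0; 0 2 0; 0 0 1]

T = [-2 1 0; 0 2 0; 0 0 1]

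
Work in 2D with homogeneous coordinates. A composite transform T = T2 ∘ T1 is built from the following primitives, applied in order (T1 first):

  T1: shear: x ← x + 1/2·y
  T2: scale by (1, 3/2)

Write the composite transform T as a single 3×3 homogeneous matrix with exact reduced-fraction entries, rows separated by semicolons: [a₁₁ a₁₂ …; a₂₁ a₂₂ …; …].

T1 = [1 1/2 0; 0 1 0; 0 0 1]
T2·T1 = [1 1/2 0; 0 3/2 0; 0 0 1]

T = [1 1/2 0; 0 3/2 0; 0 0 1]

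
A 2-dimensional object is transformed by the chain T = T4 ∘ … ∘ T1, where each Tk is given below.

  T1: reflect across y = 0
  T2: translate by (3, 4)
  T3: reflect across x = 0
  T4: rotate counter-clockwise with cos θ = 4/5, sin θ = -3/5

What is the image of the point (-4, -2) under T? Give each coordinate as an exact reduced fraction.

T1 reflect across y = 0: (-4, -2) → (-4, 2)
T2 translate by (3, 4): (-4, 2) → (-1, 6)
T3 reflect across x = 0: (-1, 6) → (1, 6)
T4 rotate counter-clockwise with cos θ = 4/5, sin θ = -3/5: (1, 6) → (22/5, 21/5)

T(p) = (22/5, 21/5)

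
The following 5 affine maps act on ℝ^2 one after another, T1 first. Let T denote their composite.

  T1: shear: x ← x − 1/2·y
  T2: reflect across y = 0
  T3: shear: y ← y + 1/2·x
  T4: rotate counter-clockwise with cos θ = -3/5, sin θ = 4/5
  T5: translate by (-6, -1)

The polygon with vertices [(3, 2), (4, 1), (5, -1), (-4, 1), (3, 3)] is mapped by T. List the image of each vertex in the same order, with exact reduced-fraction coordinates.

T1 shear: x ← x − 1/2·y: (3, 2) → (2, 2); (4, 1) → (7/2, 1); (5, -1) → (11/2, -1); (-4, 1) → (-9/2, 1); (3, 3) → (3/2, 3)
T2 reflect across y = 0: (2, 2) → (2, -2); (7/2, 1) → (7/2, -1); (11/2, -1) → (11/2, 1); (-9/2, 1) → (-9/2, -1); (3/2, 3) → (3/2, -3)
T3 shear: y ← y + 1/2·x: (2, -2) → (2, -1); (7/2, -1) → (7/2, 3/4); (11/2, 1) → (11/2, 15/4); (-9/2, -1) → (-9/2, -13/4); (3/2, -3) → (3/2, -9/4)
T4 rotate counter-clockwise with cos θ = -3/5, sin θ = 4/5: (2, -1) → (-2/5, 11/5); (7/2, 3/4) → (-27/10, 47/20); (11/2, 15/4) → (-63/10, 43/20); (-9/2, -13/4) → (53/10, -33/20); (3/2, -9/4) → (9/10, 51/20)
T5 translate by (-6, -1): (-2/5, 11/5) → (-32/5, 6/5); (-27/10, 47/20) → (-87/10, 27/20); (-63/10, 43/20) → (-123/10, 23/20); (53/10, -33/20) → (-7/10, -53/20); (9/10, 51/20) → (-51/10, 31/20)

image vertices: (-32/5, 6/5), (-87/10, 27/20), (-123/10, 23/20), (-7/10, -53/20), (-51/10, 31/20)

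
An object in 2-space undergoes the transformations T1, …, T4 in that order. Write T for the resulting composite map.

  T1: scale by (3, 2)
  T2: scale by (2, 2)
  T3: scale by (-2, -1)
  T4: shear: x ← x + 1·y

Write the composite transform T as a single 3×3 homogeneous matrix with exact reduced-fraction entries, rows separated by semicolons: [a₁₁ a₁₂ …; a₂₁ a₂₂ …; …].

T1 = [3 0 0; 0 2 0; 0 0 1]
T2·T1 = [6 0 0; 0 4 0; 0 0 1]
T3·…·T1 = [-12 0 0; 0 -4 0; 0 0 1]
T4·…·T1 = [-12 -4 0; 0 -4 0; 0 0 1]

T = [-12 -4 0; 0 -4 0; 0 0 1]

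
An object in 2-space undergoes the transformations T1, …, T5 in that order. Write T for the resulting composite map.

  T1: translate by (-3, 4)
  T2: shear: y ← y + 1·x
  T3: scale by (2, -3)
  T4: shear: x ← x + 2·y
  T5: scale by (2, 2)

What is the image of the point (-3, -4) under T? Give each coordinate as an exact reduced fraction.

T1 translate by (-3, 4): (-3, -4) → (-6, 0)
T2 shear: y ← y + 1·x: (-6, 0) → (-6, -6)
T3 scale by (2, -3): (-6, -6) → (-12, 18)
T4 shear: x ← x + 2·y: (-12, 18) → (24, 18)
T5 scale by (2, 2): (24, 18) → (48, 36)

T(p) = (48, 36)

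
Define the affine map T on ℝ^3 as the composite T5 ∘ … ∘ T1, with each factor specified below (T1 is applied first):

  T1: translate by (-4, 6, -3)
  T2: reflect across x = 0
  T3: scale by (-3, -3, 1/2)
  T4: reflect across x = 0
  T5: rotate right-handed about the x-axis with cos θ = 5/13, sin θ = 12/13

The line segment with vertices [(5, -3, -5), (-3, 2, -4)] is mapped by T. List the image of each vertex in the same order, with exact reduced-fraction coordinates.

T1 translate by (-4, 6, -3): (5, -3, -5) → (1, 3, -8); (-3, 2, -4) → (-7, 8, -7)
T2 reflect across x = 0: (1, 3, -8) → (-1, 3, -8); (-7, 8, -7) → (7, 8, -7)
T3 scale by (-3, -3, 1/2): (-1, 3, -8) → (3, -9, -4); (7, 8, -7) → (-21, -24, -7/2)
T4 reflect across x = 0: (3, -9, -4) → (-3, -9, -4); (-21, -24, -7/2) → (21, -24, -7/2)
T5 rotate right-handed about the x-axis with cos θ = 5/13, sin θ = 12/13: (-3, -9, -4) → (-3, 3/13, -128/13); (21, -24, -7/2) → (21, -6, -47/2)

image vertices: (-3, 3/13, -128/13), (21, -6, -47/2)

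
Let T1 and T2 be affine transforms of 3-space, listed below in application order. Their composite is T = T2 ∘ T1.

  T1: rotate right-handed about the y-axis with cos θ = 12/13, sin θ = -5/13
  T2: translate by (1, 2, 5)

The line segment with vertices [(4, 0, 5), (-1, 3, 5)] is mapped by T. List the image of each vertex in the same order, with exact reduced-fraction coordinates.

T1 rotate right-handed about the y-axis with cos θ = 12/13, sin θ = -5/13: (4, 0, 5) → (23/13, 0, 80/13); (-1, 3, 5) → (-37/13, 3, 55/13)
T2 translate by (1, 2, 5): (23/13, 0, 80/13) → (36/13, 2, 145/13); (-37/13, 3, 55/13) → (-24/13, 5, 120/13)

image vertices: (36/13, 2, 145/13), (-24/13, 5, 120/13)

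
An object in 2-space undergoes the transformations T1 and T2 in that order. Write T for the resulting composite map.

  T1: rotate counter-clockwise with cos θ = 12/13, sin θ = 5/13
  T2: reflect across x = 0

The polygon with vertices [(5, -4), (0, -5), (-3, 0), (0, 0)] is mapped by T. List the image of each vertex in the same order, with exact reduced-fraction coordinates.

T1 rotate counter-clockwise with cos θ = 12/13, sin θ = 5/13: (5, -4) → (80/13, -23/13); (0, -5) → (25/13, -60/13); (-3, 0) → (-36/13, -15/13); (0, 0) → (0, 0)
T2 reflect across x = 0: (80/13, -23/13) → (-80/13, -23/13); (25/13, -60/13) → (-25/13, -60/13); (-36/13, -15/13) → (36/13, -15/13); (0, 0) → (0, 0)

image vertices: (-80/13, -23/13), (-25/13, -60/13), (36/13, -15/13), (0, 0)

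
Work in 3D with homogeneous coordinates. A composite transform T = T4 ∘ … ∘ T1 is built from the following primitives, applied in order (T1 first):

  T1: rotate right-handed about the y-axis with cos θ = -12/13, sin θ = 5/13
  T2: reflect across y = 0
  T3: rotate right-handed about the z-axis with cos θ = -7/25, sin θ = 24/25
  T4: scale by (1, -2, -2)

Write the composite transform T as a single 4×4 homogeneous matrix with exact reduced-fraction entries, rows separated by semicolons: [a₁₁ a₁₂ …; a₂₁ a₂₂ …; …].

T1 = [-12/13 0 5/13 0; 0 1 0 0; -5/13 0 -12/13 0; 0 0 0 1]
T2·T1 = [-12/13 0 5/13 0; 0 -1 0 0; -5/13 0 -12/13 0; 0 0 0 1]
T3·…·T1 = [84/325 24/25 -7/65 0; -288/325 7/25 24/65 0; -5/13 0 -12/13 0; 0 0 0 1]
T4·…·T1 = [84/325 24/25 -7/65 0; 576/325 -14/25 -48/65 0; 10/13 0 24/13 0; 0 0 0 1]

T = [84/325 24/25 -7/65 0; 576/325 -14/25 -48/65 0; 10/13 0 24/13 0; 0 0 0 1]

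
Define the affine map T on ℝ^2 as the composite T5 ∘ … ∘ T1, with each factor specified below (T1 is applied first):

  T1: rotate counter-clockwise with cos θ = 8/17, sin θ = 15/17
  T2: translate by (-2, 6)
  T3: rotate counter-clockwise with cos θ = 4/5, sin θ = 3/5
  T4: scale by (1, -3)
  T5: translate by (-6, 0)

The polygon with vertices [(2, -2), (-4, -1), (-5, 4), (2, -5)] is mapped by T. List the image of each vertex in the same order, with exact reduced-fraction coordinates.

image vertices: (-162/17, -300/17), (-48/5, 3/5), (-1223/85, 498/85), (-558/85, -1617/85)

T1 rotate counter-clockwise with cos θ = 8/17, sin θ = 15/17: (2, -2) → (46/17, 14/17); (-4, -1) → (-1, -4); (-5, 4) → (-100/17, -43/17); (2, -5) → (91/17, -10/17)
T2 translate by (-2, 6): (46/17, 14/17) → (12/17, 116/17); (-1, -4) → (-3, 2); (-100/17, -43/17) → (-134/17, 59/17); (91/17, -10/17) → (57/17, 92/17)
T3 rotate counter-clockwise with cos θ = 4/5, sin θ = 3/5: (12/17, 116/17) → (-60/17, 100/17); (-3, 2) → (-18/5, -1/5); (-134/17, 59/17) → (-713/85, -166/85); (57/17, 92/17) → (-48/85, 539/85)
T4 scale by (1, -3): (-60/17, 100/17) → (-60/17, -300/17); (-18/5, -1/5) → (-18/5, 3/5); (-713/85, -166/85) → (-713/85, 498/85); (-48/85, 539/85) → (-48/85, -1617/85)
T5 translate by (-6, 0): (-60/17, -300/17) → (-162/17, -300/17); (-18/5, 3/5) → (-48/5, 3/5); (-713/85, 498/85) → (-1223/85, 498/85); (-48/85, -1617/85) → (-558/85, -1617/85)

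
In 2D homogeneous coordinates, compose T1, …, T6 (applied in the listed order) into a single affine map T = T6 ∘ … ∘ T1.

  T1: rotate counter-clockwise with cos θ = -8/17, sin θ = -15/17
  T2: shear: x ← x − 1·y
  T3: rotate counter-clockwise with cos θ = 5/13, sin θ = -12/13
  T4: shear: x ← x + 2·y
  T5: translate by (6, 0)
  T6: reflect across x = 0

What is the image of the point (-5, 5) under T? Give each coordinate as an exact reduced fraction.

T(p) = (-576/221, -785/221)

T1 rotate counter-clockwise with cos θ = -8/17, sin θ = -15/17: (-5, 5) → (115/17, 35/17)
T2 shear: x ← x − 1·y: (115/17, 35/17) → (80/17, 35/17)
T3 rotate counter-clockwise with cos θ = 5/13, sin θ = -12/13: (80/17, 35/17) → (820/221, -785/221)
T4 shear: x ← x + 2·y: (820/221, -785/221) → (-750/221, -785/221)
T5 translate by (6, 0): (-750/221, -785/221) → (576/221, -785/221)
T6 reflect across x = 0: (576/221, -785/221) → (-576/221, -785/221)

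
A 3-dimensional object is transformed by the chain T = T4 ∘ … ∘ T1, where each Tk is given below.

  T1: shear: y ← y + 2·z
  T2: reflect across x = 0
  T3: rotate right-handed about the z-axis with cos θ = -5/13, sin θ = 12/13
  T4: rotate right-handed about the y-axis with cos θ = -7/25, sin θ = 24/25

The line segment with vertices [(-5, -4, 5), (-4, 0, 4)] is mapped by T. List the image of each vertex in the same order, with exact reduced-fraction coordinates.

image vertices: (2239/325, 30/13, 1873/325), (412/65, 8/13, 484/65)

T1 shear: y ← y + 2·z: (-5, -4, 5) → (-5, 6, 5); (-4, 0, 4) → (-4, 8, 4)
T2 reflect across x = 0: (-5, 6, 5) → (5, 6, 5); (-4, 8, 4) → (4, 8, 4)
T3 rotate right-handed about the z-axis with cos θ = -5/13, sin θ = 12/13: (5, 6, 5) → (-97/13, 30/13, 5); (4, 8, 4) → (-116/13, 8/13, 4)
T4 rotate right-handed about the y-axis with cos θ = -7/25, sin θ = 24/25: (-97/13, 30/13, 5) → (2239/325, 30/13, 1873/325); (-116/13, 8/13, 4) → (412/65, 8/13, 484/65)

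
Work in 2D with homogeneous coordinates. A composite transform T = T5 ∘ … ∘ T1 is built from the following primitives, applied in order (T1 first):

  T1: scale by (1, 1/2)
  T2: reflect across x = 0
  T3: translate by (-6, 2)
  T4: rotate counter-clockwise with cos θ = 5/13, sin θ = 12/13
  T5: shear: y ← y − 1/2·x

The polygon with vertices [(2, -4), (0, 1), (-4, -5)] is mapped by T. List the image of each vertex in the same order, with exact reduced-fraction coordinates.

T1 scale by (1, 1/2): (2, -4) → (2, -2); (0, 1) → (0, 1/2); (-4, -5) → (-4, -5/2)
T2 reflect across x = 0: (2, -2) → (-2, -2); (0, 1/2) → (0, 1/2); (-4, -5/2) → (4, -5/2)
T3 translate by (-6, 2): (-2, -2) → (-8, 0); (0, 1/2) → (-6, 5/2); (4, -5/2) → (-2, -1/2)
T4 rotate counter-clockwise with cos θ = 5/13, sin θ = 12/13: (-8, 0) → (-40/13, -96/13); (-6, 5/2) → (-60/13, -119/26); (-2, -1/2) → (-4/13, -53/26)
T5 shear: y ← y − 1/2·x: (-40/13, -96/13) → (-40/13, -76/13); (-60/13, -119/26) → (-60/13, -59/26); (-4/13, -53/26) → (-4/13, -49/26)

image vertices: (-40/13, -76/13), (-60/13, -59/26), (-4/13, -49/26)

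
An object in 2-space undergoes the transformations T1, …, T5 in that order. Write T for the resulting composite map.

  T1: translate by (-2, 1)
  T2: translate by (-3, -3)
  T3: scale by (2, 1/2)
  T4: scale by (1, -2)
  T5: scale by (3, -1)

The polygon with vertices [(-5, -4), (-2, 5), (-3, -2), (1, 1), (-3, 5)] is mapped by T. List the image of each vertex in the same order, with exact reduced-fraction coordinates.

image vertices: (-60, -6), (-42, 3), (-48, -4), (-24, -1), (-48, 3)

T1 translate by (-2, 1): (-5, -4) → (-7, -3); (-2, 5) → (-4, 6); (-3, -2) → (-5, -1); (1, 1) → (-1, 2); (-3, 5) → (-5, 6)
T2 translate by (-3, -3): (-7, -3) → (-10, -6); (-4, 6) → (-7, 3); (-5, -1) → (-8, -4); (-1, 2) → (-4, -1); (-5, 6) → (-8, 3)
T3 scale by (2, 1/2): (-10, -6) → (-20, -3); (-7, 3) → (-14, 3/2); (-8, -4) → (-16, -2); (-4, -1) → (-8, -1/2); (-8, 3) → (-16, 3/2)
T4 scale by (1, -2): (-20, -3) → (-20, 6); (-14, 3/2) → (-14, -3); (-16, -2) → (-16, 4); (-8, -1/2) → (-8, 1); (-16, 3/2) → (-16, -3)
T5 scale by (3, -1): (-20, 6) → (-60, -6); (-14, -3) → (-42, 3); (-16, 4) → (-48, -4); (-8, 1) → (-24, -1); (-16, -3) → (-48, 3)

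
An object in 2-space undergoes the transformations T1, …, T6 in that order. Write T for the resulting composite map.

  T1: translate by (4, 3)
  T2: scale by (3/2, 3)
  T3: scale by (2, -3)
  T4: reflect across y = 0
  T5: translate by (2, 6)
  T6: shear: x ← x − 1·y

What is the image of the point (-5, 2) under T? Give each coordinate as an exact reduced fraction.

T(p) = (-52, 51)

T1 translate by (4, 3): (-5, 2) → (-1, 5)
T2 scale by (3/2, 3): (-1, 5) → (-3/2, 15)
T3 scale by (2, -3): (-3/2, 15) → (-3, -45)
T4 reflect across y = 0: (-3, -45) → (-3, 45)
T5 translate by (2, 6): (-3, 45) → (-1, 51)
T6 shear: x ← x − 1·y: (-1, 51) → (-52, 51)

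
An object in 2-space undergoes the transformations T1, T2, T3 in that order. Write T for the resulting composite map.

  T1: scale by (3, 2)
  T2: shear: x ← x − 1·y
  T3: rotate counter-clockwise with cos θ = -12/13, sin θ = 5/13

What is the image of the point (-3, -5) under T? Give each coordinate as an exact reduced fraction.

T1 scale by (3, 2): (-3, -5) → (-9, -10)
T2 shear: x ← x − 1·y: (-9, -10) → (1, -10)
T3 rotate counter-clockwise with cos θ = -12/13, sin θ = 5/13: (1, -10) → (38/13, 125/13)

T(p) = (38/13, 125/13)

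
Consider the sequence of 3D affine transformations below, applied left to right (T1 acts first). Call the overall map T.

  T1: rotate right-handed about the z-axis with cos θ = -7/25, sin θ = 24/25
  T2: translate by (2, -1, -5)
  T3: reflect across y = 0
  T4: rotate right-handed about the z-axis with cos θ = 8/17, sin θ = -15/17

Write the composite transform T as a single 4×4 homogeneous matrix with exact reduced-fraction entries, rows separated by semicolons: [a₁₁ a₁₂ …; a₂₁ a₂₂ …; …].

T1 = [-7/25 -24/25 0 0; 24/25 -7/25 0 0; 0 0 1 0; 0 0 0 1]
T2·T1 = [-7/25 -24/25 0 2; 24/25 -7/25 0 -1; 0 0 1 -5; 0 0 0 1]
T3·…·T1 = [-7/25 -24/25 0 2; -24/25 7/25 0 1; 0 0 1 -5; 0 0 0 1]
T4·…·T1 = [-416/425 -87/425 0 31/17; -87/425 416/425 0 -22/17; 0 0 1 -5; 0 0 0 1]

T = [-416/425 -87/425 0 31/17; -87/425 416/425 0 -22/17; 0 0 1 -5; 0 0 0 1]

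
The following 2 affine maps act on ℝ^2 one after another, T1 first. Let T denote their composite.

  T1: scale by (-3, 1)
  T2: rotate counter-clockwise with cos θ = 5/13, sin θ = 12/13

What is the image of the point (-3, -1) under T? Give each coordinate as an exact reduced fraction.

T(p) = (57/13, 103/13)

T1 scale by (-3, 1): (-3, -1) → (9, -1)
T2 rotate counter-clockwise with cos θ = 5/13, sin θ = 12/13: (9, -1) → (57/13, 103/13)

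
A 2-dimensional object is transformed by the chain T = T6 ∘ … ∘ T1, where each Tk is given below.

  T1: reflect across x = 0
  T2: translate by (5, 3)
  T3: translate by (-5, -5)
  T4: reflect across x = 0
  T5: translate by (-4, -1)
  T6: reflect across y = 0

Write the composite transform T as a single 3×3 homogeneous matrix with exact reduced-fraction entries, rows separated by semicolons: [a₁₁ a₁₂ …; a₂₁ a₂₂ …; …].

T = [1 0 -4; 0 -1 3; 0 0 1]

T1 = [-1 0 0; 0 1 0; 0 0 1]
T2·T1 = [-1 0 5; 0 1 3; 0 0 1]
T3·…·T1 = [-1 0 0; 0 1 -2; 0 0 1]
T4·…·T1 = [1 0 0; 0 1 -2; 0 0 1]
T5·…·T1 = [1 0 -4; 0 1 -3; 0 0 1]
T6·…·T1 = [1 0 -4; 0 -1 3; 0 0 1]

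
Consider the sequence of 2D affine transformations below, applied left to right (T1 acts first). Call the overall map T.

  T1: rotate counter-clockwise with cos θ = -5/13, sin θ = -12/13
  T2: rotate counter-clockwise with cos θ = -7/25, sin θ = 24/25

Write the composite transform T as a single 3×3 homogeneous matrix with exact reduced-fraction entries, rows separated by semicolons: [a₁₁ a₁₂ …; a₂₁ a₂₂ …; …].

T = [323/325 36/325 0; -36/325 323/325 0; 0 0 1]

T1 = [-5/13 12/13 0; -12/13 -5/13 0; 0 0 1]
T2·T1 = [323/325 36/325 0; -36/325 323/325 0; 0 0 1]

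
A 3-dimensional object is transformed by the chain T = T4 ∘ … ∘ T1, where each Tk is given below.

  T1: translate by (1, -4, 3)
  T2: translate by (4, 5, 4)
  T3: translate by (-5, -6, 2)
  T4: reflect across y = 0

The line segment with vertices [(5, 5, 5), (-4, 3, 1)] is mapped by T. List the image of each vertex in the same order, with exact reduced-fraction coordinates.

T1 translate by (1, -4, 3): (5, 5, 5) → (6, 1, 8); (-4, 3, 1) → (-3, -1, 4)
T2 translate by (4, 5, 4): (6, 1, 8) → (10, 6, 12); (-3, -1, 4) → (1, 4, 8)
T3 translate by (-5, -6, 2): (10, 6, 12) → (5, 0, 14); (1, 4, 8) → (-4, -2, 10)
T4 reflect across y = 0: (5, 0, 14) → (5, 0, 14); (-4, -2, 10) → (-4, 2, 10)

image vertices: (5, 0, 14), (-4, 2, 10)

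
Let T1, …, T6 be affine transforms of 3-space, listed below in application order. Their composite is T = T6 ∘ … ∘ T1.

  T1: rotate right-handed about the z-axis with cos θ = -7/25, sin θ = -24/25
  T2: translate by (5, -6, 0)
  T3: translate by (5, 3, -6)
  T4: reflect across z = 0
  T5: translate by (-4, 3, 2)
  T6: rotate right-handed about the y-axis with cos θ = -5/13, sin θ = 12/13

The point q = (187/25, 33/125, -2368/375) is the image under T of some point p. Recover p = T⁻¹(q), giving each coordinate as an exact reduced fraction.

p = (3/5, -3, -4/3)

T1 = [-7/25 24/25 0 0; -24/25 -7/25 0 0; 0 0 1 0; 0 0 0 1]
T2·T1 = [-7/25 24/25 0 5; -24/25 -7/25 0 -6; 0 0 1 0; 0 0 0 1]
T3·…·T1 = [-7/25 24/25 0 10; -24/25 -7/25 0 -3; 0 0 1 -6; 0 0 0 1]
T4·…·T1 = [-7/25 24/25 0 10; -24/25 -7/25 0 -3; 0 0 -1 6; 0 0 0 1]
T5·…·T1 = [-7/25 24/25 0 6; -24/25 -7/25 0 0; 0 0 -1 8; 0 0 0 1]
T6·…·T1 = [7/65 -24/65 -12/13 66/13; -24/25 -7/25 0 0; 84/325 -288/325 5/13 -112/13; 0 0 0 1]
det M = -1; M⁻¹ = [7/65 -24/25 84/325 42/25; -24/65 -7/25 -288/325 -144/25; -12/13 0 5/13 8; 0 0 0 1]
M⁻¹ · (187/25, 33/125, -2368/375)ᵀ = (3/5, -3, -4/3)ᵀ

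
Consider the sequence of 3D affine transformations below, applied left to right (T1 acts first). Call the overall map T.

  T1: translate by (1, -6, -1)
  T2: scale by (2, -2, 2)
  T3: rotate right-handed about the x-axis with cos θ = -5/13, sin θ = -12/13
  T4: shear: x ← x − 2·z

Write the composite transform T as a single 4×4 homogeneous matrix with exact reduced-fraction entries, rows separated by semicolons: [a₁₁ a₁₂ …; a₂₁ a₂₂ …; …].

T = [2 -48/13 20/13 294/13; 0 10/13 24/13 -84/13; 0 24/13 -10/13 -134/13; 0 0 0 1]

T1 = [1 0 0 1; 0 1 0 -6; 0 0 1 -1; 0 0 0 1]
T2·T1 = [2 0 0 2; 0 -2 0 12; 0 0 2 -2; 0 0 0 1]
T3·…·T1 = [2 0 0 2; 0 10/13 24/13 -84/13; 0 24/13 -10/13 -134/13; 0 0 0 1]
T4·…·T1 = [2 -48/13 20/13 294/13; 0 10/13 24/13 -84/13; 0 24/13 -10/13 -134/13; 0 0 0 1]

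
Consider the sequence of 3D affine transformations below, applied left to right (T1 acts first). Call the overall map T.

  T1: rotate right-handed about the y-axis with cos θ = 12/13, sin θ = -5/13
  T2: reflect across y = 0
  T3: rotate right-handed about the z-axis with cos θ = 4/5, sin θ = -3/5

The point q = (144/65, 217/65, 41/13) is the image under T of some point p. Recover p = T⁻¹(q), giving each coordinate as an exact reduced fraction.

T1 = [12/13 0 -5/13 0; 0 1 0 0; 5/13 0 12/13 0; 0 0 0 1]
T2·T1 = [12/13 0 -5/13 0; 0 -1 0 0; 5/13 0 12/13 0; 0 0 0 1]
T3·…·T1 = [48/65 -3/5 -4/13 0; -36/65 -4/5 3/13 0; 5/13 0 12/13 0; 0 0 0 1]
det M = -1; M⁻¹ = [48/65 -36/65 5/13 0; -3/5 -4/5 0 0; -4/13 3/13 12/13 0; 0 0 0 1]
M⁻¹ · (144/65, 217/65, 41/13)ᵀ = (1, -4, 3)ᵀ

p = (1, -4, 3)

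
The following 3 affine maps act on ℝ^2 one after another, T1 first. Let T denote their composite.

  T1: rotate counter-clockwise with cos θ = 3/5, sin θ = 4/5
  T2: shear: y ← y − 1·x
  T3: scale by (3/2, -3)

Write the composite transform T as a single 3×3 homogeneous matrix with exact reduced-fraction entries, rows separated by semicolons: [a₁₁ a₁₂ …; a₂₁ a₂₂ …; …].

T1 = [3/5 -4/5 0; 4/5 3/5 0; 0 0 1]
T2·T1 = [3/5 -4/5 0; 1/5 7/5 0; 0 0 1]
T3·…·T1 = [9/10 -6/5 0; -3/5 -21/5 0; 0 0 1]

T = [9/10 -6/5 0; -3/5 -21/5 0; 0 0 1]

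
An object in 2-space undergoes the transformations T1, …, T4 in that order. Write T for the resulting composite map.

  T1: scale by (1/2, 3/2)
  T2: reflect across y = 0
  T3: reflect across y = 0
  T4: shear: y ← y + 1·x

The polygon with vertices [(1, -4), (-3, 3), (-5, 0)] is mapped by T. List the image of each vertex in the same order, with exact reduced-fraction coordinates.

image vertices: (1/2, -11/2), (-3/2, 3), (-5/2, -5/2)

T1 scale by (1/2, 3/2): (1, -4) → (1/2, -6); (-3, 3) → (-3/2, 9/2); (-5, 0) → (-5/2, 0)
T2 reflect across y = 0: (1/2, -6) → (1/2, 6); (-3/2, 9/2) → (-3/2, -9/2); (-5/2, 0) → (-5/2, 0)
T3 reflect across y = 0: (1/2, 6) → (1/2, -6); (-3/2, -9/2) → (-3/2, 9/2); (-5/2, 0) → (-5/2, 0)
T4 shear: y ← y + 1·x: (1/2, -6) → (1/2, -11/2); (-3/2, 9/2) → (-3/2, 3); (-5/2, 0) → (-5/2, -5/2)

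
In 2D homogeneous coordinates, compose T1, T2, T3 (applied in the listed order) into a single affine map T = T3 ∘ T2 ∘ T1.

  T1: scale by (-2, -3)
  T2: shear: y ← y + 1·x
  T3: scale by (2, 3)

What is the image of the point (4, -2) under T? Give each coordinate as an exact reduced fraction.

T1 scale by (-2, -3): (4, -2) → (-8, 6)
T2 shear: y ← y + 1·x: (-8, 6) → (-8, -2)
T3 scale by (2, 3): (-8, -2) → (-16, -6)

T(p) = (-16, -6)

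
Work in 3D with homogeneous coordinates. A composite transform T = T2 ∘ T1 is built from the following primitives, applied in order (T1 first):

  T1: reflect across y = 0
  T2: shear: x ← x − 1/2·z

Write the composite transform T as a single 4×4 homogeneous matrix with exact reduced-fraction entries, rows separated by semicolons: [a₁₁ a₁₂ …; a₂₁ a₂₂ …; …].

T1 = [1 0 0 0; 0 -1 0 0; 0 0 1 0; 0 0 0 1]
T2·T1 = [1 0 -1/2 0; 0 -1 0 0; 0 0 1 0; 0 0 0 1]

T = [1 0 -1/2 0; 0 -1 0 0; 0 0 1 0; 0 0 0 1]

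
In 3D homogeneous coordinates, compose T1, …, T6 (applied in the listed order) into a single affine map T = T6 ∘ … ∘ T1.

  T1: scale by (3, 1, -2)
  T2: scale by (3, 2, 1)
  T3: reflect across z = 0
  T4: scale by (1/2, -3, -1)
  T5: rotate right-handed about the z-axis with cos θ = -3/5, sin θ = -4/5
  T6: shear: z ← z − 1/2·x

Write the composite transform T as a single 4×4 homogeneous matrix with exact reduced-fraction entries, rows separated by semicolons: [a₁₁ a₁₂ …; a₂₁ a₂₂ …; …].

T1 = [3 0 0 0; 0 1 0 0; 0 0 -2 0; 0 0 0 1]
T2·T1 = [9 0 0 0; 0 2 0 0; 0 0 -2 0; 0 0 0 1]
T3·…·T1 = [9 0 0 0; 0 2 0 0; 0 0 2 0; 0 0 0 1]
T4·…·T1 = [9/2 0 0 0; 0 -6 0 0; 0 0 -2 0; 0 0 0 1]
T5·…·T1 = [-27/10 -24/5 0 0; -18/5 18/5 0 0; 0 0 -2 0; 0 0 0 1]
T6·…·T1 = [-27/10 -24/5 0 0; -18/5 18/5 0 0; 27/20 12/5 -2 0; 0 0 0 1]

T = [-27/10 -24/5 0 0; -18/5 18/5 0 0; 27/20 12/5 -2 0; 0 0 0 1]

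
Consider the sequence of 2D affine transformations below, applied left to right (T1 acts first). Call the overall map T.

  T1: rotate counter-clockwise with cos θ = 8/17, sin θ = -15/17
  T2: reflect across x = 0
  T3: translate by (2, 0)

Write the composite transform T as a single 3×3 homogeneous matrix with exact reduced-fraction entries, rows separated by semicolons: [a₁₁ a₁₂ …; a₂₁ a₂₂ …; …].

T = [-8/17 -15/17 2; -15/17 8/17 0; 0 0 1]

T1 = [8/17 15/17 0; -15/17 8/17 0; 0 0 1]
T2·T1 = [-8/17 -15/17 0; -15/17 8/17 0; 0 0 1]
T3·…·T1 = [-8/17 -15/17 2; -15/17 8/17 0; 0 0 1]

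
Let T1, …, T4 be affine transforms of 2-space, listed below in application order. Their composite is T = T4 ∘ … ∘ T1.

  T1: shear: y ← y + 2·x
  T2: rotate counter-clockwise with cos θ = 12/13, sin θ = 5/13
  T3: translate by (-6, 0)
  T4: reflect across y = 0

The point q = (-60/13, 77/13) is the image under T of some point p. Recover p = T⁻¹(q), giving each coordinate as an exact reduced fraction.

T1 = [1 0 0; 2 1 0; 0 0 1]
T2·T1 = [2/13 -5/13 0; 29/13 12/13 0; 0 0 1]
T3·…·T1 = [2/13 -5/13 -6; 29/13 12/13 0; 0 0 1]
T4·…·T1 = [2/13 -5/13 -6; -29/13 -12/13 0; 0 0 1]
det M = -1; M⁻¹ = [12/13 -5/13 72/13; -29/13 -2/13 -174/13; 0 0 1]
M⁻¹ · (-60/13, 77/13)ᵀ = (-1, -4)ᵀ

p = (-1, -4)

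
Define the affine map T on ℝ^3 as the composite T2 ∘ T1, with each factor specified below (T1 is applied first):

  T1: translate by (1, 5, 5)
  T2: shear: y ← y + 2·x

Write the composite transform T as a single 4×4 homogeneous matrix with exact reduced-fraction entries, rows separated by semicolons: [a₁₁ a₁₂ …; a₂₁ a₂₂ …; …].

T1 = [1 0 0 1; 0 1 0 5; 0 0 1 5; 0 0 0 1]
T2·T1 = [1 0 0 1; 2 1 0 7; 0 0 1 5; 0 0 0 1]

T = [1 0 0 1; 2 1 0 7; 0 0 1 5; 0 0 0 1]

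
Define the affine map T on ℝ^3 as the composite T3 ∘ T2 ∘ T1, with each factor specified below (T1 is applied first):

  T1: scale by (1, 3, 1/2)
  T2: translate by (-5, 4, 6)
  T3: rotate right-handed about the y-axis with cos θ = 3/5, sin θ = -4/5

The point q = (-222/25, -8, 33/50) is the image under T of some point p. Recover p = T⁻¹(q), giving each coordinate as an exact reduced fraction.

T1 = [1 0 0 0; 0 3 0 0; 0 0 1/2 0; 0 0 0 1]
T2·T1 = [1 0 0 -5; 0 3 0 4; 0 0 1/2 6; 0 0 0 1]
T3·…·T1 = [3/5 0 -2/5 -39/5; 0 3 0 4; 4/5 0 3/10 -2/5; 0 0 0 1]
det M = 3/2; M⁻¹ = [3/5 0 4/5 5; 0 1/3 0 -4/3; -8/5 0 6/5 -12; 0 0 0 1]
M⁻¹ · (-222/25, -8, 33/50)ᵀ = (1/5, -4, 3)ᵀ

p = (1/5, -4, 3)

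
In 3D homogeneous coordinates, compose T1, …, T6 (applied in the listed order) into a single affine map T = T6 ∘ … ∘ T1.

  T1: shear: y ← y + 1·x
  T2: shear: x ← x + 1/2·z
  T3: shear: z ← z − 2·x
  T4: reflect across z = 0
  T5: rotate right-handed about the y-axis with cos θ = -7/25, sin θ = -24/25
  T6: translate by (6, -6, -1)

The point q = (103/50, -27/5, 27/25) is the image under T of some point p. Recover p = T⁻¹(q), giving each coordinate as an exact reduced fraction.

p = (8/5, -1, 3)

T1 = [1 0 0 0; 1 1 0 0; 0 0 1 0; 0 0 0 1]
T2·T1 = [1 0 1/2 0; 1 1 0 0; 0 0 1 0; 0 0 0 1]
T3·…·T1 = [1 0 1/2 0; 1 1 0 0; -2 0 0 0; 0 0 0 1]
T4·…·T1 = [1 0 1/2 0; 1 1 0 0; 2 0 0 0; 0 0 0 1]
T5·…·T1 = [-11/5 0 -7/50 0; 1 1 0 0; 2/5 0 12/25 0; 0 0 0 1]
T6·…·T1 = [-11/5 0 -7/50 6; 1 1 0 -6; 2/5 0 12/25 -1; 0 0 0 1]
det M = -1; M⁻¹ = [-12/25 0 -7/50 137/50; 12/25 1 7/50 163/50; 2/5 0 11/5 -1/5; 0 0 0 1]
M⁻¹ · (103/50, -27/5, 27/25)ᵀ = (8/5, -1, 3)ᵀ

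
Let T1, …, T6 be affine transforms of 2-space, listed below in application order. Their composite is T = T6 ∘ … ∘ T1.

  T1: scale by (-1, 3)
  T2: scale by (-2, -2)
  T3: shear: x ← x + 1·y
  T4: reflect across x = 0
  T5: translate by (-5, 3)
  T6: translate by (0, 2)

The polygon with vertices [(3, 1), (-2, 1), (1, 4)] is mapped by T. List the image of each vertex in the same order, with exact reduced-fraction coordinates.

T1 scale by (-1, 3): (3, 1) → (-3, 3); (-2, 1) → (2, 3); (1, 4) → (-1, 12)
T2 scale by (-2, -2): (-3, 3) → (6, -6); (2, 3) → (-4, -6); (-1, 12) → (2, -24)
T3 shear: x ← x + 1·y: (6, -6) → (0, -6); (-4, -6) → (-10, -6); (2, -24) → (-22, -24)
T4 reflect across x = 0: (0, -6) → (0, -6); (-10, -6) → (10, -6); (-22, -24) → (22, -24)
T5 translate by (-5, 3): (0, -6) → (-5, -3); (10, -6) → (5, -3); (22, -24) → (17, -21)
T6 translate by (0, 2): (-5, -3) → (-5, -1); (5, -3) → (5, -1); (17, -21) → (17, -19)

image vertices: (-5, -1), (5, -1), (17, -19)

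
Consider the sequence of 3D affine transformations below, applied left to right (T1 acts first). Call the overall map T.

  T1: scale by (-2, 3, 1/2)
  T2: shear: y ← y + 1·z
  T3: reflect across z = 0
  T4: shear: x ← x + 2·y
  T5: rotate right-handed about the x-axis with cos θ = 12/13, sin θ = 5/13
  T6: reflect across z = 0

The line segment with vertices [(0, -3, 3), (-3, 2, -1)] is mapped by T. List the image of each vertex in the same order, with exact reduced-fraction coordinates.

image vertices: (-15, -165/26, 111/26), (17, 127/26, -67/26)

T1 scale by (-2, 3, 1/2): (0, -3, 3) → (0, -9, 3/2); (-3, 2, -1) → (6, 6, -1/2)
T2 shear: y ← y + 1·z: (0, -9, 3/2) → (0, -15/2, 3/2); (6, 6, -1/2) → (6, 11/2, -1/2)
T3 reflect across z = 0: (0, -15/2, 3/2) → (0, -15/2, -3/2); (6, 11/2, -1/2) → (6, 11/2, 1/2)
T4 shear: x ← x + 2·y: (0, -15/2, -3/2) → (-15, -15/2, -3/2); (6, 11/2, 1/2) → (17, 11/2, 1/2)
T5 rotate right-handed about the x-axis with cos θ = 12/13, sin θ = 5/13: (-15, -15/2, -3/2) → (-15, -165/26, -111/26); (17, 11/2, 1/2) → (17, 127/26, 67/26)
T6 reflect across z = 0: (-15, -165/26, -111/26) → (-15, -165/26, 111/26); (17, 127/26, 67/26) → (17, 127/26, -67/26)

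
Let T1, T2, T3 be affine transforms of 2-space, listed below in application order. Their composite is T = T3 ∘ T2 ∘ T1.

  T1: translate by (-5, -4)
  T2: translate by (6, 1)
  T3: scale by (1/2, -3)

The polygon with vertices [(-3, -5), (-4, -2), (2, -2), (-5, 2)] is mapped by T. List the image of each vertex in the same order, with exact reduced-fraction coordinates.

image vertices: (-1, 24), (-3/2, 15), (3/2, 15), (-2, 3)

T1 translate by (-5, -4): (-3, -5) → (-8, -9); (-4, -2) → (-9, -6); (2, -2) → (-3, -6); (-5, 2) → (-10, -2)
T2 translate by (6, 1): (-8, -9) → (-2, -8); (-9, -6) → (-3, -5); (-3, -6) → (3, -5); (-10, -2) → (-4, -1)
T3 scale by (1/2, -3): (-2, -8) → (-1, 24); (-3, -5) → (-3/2, 15); (3, -5) → (3/2, 15); (-4, -1) → (-2, 3)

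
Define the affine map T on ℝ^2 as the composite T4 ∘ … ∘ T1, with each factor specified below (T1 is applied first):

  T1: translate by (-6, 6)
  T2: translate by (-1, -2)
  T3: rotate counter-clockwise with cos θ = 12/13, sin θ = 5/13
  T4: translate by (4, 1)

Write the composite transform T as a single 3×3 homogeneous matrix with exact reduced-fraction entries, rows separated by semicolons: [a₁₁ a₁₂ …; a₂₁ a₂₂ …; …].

T = [12/13 -5/13 -4; 5/13 12/13 2; 0 0 1]

T1 = [1 0 -6; 0 1 6; 0 0 1]
T2·T1 = [1 0 -7; 0 1 4; 0 0 1]
T3·…·T1 = [12/13 -5/13 -8; 5/13 12/13 1; 0 0 1]
T4·…·T1 = [12/13 -5/13 -4; 5/13 12/13 2; 0 0 1]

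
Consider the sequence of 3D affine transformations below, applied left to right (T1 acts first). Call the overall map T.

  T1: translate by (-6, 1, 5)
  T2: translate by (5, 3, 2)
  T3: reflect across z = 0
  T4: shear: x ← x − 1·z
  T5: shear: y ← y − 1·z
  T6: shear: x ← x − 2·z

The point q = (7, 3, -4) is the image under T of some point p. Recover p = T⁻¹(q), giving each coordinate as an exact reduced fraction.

T1 = [1 0 0 -6; 0 1 0 1; 0 0 1 5; 0 0 0 1]
T2·T1 = [1 0 0 -1; 0 1 0 4; 0 0 1 7; 0 0 0 1]
T3·…·T1 = [1 0 0 -1; 0 1 0 4; 0 0 -1 -7; 0 0 0 1]
T4·…·T1 = [1 0 1 6; 0 1 0 4; 0 0 -1 -7; 0 0 0 1]
T5·…·T1 = [1 0 1 6; 0 1 1 11; 0 0 -1 -7; 0 0 0 1]
T6·…·T1 = [1 0 3 20; 0 1 1 11; 0 0 -1 -7; 0 0 0 1]
det M = -1; M⁻¹ = [1 0 3 1; 0 1 1 -4; 0 0 -1 -7; 0 0 0 1]
M⁻¹ · (7, 3, -4)ᵀ = (-4, -5, -3)ᵀ

p = (-4, -5, -3)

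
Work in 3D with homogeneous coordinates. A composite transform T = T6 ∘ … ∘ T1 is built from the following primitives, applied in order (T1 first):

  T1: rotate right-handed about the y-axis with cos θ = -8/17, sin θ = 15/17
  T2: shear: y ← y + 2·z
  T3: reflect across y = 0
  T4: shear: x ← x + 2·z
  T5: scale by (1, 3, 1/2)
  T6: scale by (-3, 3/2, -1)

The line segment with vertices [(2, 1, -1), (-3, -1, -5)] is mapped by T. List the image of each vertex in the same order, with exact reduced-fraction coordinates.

image vertices: (225/17, 243/34, 11/17), (-21, -81/2, -5/2)

T1 rotate right-handed about the y-axis with cos θ = -8/17, sin θ = 15/17: (2, 1, -1) → (-31/17, 1, -22/17); (-3, -1, -5) → (-3, -1, 5)
T2 shear: y ← y + 2·z: (-31/17, 1, -22/17) → (-31/17, -27/17, -22/17); (-3, -1, 5) → (-3, 9, 5)
T3 reflect across y = 0: (-31/17, -27/17, -22/17) → (-31/17, 27/17, -22/17); (-3, 9, 5) → (-3, -9, 5)
T4 shear: x ← x + 2·z: (-31/17, 27/17, -22/17) → (-75/17, 27/17, -22/17); (-3, -9, 5) → (7, -9, 5)
T5 scale by (1, 3, 1/2): (-75/17, 27/17, -22/17) → (-75/17, 81/17, -11/17); (7, -9, 5) → (7, -27, 5/2)
T6 scale by (-3, 3/2, -1): (-75/17, 81/17, -11/17) → (225/17, 243/34, 11/17); (7, -27, 5/2) → (-21, -81/2, -5/2)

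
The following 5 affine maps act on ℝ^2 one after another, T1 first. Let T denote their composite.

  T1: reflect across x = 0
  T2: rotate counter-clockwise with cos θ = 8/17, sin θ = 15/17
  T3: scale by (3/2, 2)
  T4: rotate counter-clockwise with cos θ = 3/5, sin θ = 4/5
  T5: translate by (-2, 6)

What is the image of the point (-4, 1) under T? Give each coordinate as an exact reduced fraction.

T1 reflect across x = 0: (-4, 1) → (4, 1)
T2 rotate counter-clockwise with cos θ = 8/17, sin θ = 15/17: (4, 1) → (1, 4)
T3 scale by (3/2, 2): (1, 4) → (3/2, 8)
T4 rotate counter-clockwise with cos θ = 3/5, sin θ = 4/5: (3/2, 8) → (-11/2, 6)
T5 translate by (-2, 6): (-11/2, 6) → (-15/2, 12)

T(p) = (-15/2, 12)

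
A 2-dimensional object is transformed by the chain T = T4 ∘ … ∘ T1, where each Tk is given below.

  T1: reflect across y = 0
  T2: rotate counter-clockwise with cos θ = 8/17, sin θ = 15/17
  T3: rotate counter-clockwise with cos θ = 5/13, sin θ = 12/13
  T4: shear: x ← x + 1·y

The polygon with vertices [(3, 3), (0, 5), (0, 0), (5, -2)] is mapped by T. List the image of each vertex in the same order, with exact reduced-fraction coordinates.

image vertices: (1026/221, 933/221), (1555/221, 700/221), (0, 0), (-467/221, 575/221)

T1 reflect across y = 0: (3, 3) → (3, -3); (0, 5) → (0, -5); (0, 0) → (0, 0); (5, -2) → (5, 2)
T2 rotate counter-clockwise with cos θ = 8/17, sin θ = 15/17: (3, -3) → (69/17, 21/17); (0, -5) → (75/17, -40/17); (0, 0) → (0, 0); (5, 2) → (10/17, 91/17)
T3 rotate counter-clockwise with cos θ = 5/13, sin θ = 12/13: (69/17, 21/17) → (93/221, 933/221); (75/17, -40/17) → (855/221, 700/221); (0, 0) → (0, 0); (10/17, 91/17) → (-1042/221, 575/221)
T4 shear: x ← x + 1·y: (93/221, 933/221) → (1026/221, 933/221); (855/221, 700/221) → (1555/221, 700/221); (0, 0) → (0, 0); (-1042/221, 575/221) → (-467/221, 575/221)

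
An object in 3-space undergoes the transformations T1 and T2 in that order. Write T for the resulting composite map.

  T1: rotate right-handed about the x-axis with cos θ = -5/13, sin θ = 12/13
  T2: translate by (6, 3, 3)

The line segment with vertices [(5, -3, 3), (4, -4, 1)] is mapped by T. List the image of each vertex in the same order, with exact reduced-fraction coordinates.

image vertices: (11, 18/13, -12/13), (10, 47/13, -14/13)

T1 rotate right-handed about the x-axis with cos θ = -5/13, sin θ = 12/13: (5, -3, 3) → (5, -21/13, -51/13); (4, -4, 1) → (4, 8/13, -53/13)
T2 translate by (6, 3, 3): (5, -21/13, -51/13) → (11, 18/13, -12/13); (4, 8/13, -53/13) → (10, 47/13, -14/13)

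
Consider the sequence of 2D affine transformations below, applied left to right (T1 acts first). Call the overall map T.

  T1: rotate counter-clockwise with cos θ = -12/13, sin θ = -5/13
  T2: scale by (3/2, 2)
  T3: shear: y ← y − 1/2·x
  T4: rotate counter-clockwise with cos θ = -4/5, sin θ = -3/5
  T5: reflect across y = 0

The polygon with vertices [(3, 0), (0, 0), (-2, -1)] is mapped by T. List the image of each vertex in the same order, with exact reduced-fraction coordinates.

image vertices: (207/65, -174/65), (0, 0), (-99/260, 409/130)

T1 rotate counter-clockwise with cos θ = -12/13, sin θ = -5/13: (3, 0) → (-36/13, -15/13); (0, 0) → (0, 0); (-2, -1) → (19/13, 22/13)
T2 scale by (3/2, 2): (-36/13, -15/13) → (-54/13, -30/13); (0, 0) → (0, 0); (19/13, 22/13) → (57/26, 44/13)
T3 shear: y ← y − 1/2·x: (-54/13, -30/13) → (-54/13, -3/13); (0, 0) → (0, 0); (57/26, 44/13) → (57/26, 119/52)
T4 rotate counter-clockwise with cos θ = -4/5, sin θ = -3/5: (-54/13, -3/13) → (207/65, 174/65); (0, 0) → (0, 0); (57/26, 119/52) → (-99/260, -409/130)
T5 reflect across y = 0: (207/65, 174/65) → (207/65, -174/65); (0, 0) → (0, 0); (-99/260, -409/130) → (-99/260, 409/130)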